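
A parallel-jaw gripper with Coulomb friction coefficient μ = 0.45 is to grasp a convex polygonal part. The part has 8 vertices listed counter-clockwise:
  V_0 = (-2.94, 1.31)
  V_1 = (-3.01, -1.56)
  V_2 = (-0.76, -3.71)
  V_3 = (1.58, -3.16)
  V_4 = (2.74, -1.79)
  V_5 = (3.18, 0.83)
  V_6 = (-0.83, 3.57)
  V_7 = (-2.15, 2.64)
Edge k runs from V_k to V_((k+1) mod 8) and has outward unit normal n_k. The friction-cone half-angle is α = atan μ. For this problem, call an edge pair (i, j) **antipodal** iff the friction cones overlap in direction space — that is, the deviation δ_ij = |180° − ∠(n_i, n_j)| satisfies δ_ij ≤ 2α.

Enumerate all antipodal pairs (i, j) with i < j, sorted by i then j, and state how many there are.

count = 10; pairs: (0,3), (0,4), (1,5), (2,5), (2,6), (2,7), (3,6), (3,7), (4,6), (4,7)

α = atan 0.45 = 24.23°;  2α = 48.46°
n_0 = (-0.9997, +0.0244)
n_1 = (-0.6909, -0.7230)
n_2 = (+0.2288, -0.9735)
n_3 = (+0.7632, -0.6462)
n_4 = (+0.9862, -0.1656)
n_5 = (+0.5642, +0.8257)
n_6 = (-0.5760, +0.8175)
n_7 = (-0.8598, +0.5107)
  (0,1): δ = 132.30°  ·
  (0,2): δ = 75.38°  ·
  (0,3): δ = 38.86°  ✓
  (0,4): δ = 8.14°  ✓
  (0,5): δ = 57.05°  ·
  (0,6): δ = 126.56°  ·
  (0,7): δ = 150.69°  ·
  (1,2): δ = 123.08°  ·
  (1,3): δ = 86.56°  ·
  (1,4): δ = 55.84°  ·
  (1,5): δ = 9.35°  ✓
  (1,6): δ = 78.86°  ·
  (1,7): δ = 102.99°  ·
  (2,3): δ = 143.48°  ·
  (2,4): δ = 112.76°  ·
  (2,5): δ = 47.57°  ✓
  (2,6): δ = 21.94°  ✓
  (2,7): δ = 46.06°  ✓
  (3,4): δ = 149.28°  ·
  (3,5): δ = 84.09°  ·
  (3,6): δ = 14.58°  ✓
  (3,7): δ = 9.55°  ✓
  (4,5): δ = 114.81°  ·
  (4,6): δ = 45.30°  ✓
  (4,7): δ = 21.18°  ✓
  (5,6): δ = 110.49°  ·
  (5,7): δ = 86.37°  ·
  (6,7): δ = 155.88°  ·
antipodal pairs: 10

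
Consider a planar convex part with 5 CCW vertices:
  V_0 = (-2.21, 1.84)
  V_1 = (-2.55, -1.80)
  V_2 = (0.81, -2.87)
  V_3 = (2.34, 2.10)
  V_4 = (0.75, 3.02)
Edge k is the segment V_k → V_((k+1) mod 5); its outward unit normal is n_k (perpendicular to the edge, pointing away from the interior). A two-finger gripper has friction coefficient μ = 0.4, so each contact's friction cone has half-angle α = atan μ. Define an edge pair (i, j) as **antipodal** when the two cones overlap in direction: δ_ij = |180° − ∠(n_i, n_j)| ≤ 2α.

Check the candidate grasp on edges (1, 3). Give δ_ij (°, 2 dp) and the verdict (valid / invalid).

δ = 12.39°, valid

α = atan 0.4 = 21.80°;  2α = 43.60°
edge 1: e_1 = (+3.36, -1.07);  n_1 = (-0.3034, -0.9529)
edge 3: e_3 = (-1.59, +0.92);  n_3 = (+0.5008, +0.8656)
∠(n_1, n_3) = 167.61°
δ = |180° − 167.61°| = 12.39°
12.39° ≤ 2α = 43.60°  →  valid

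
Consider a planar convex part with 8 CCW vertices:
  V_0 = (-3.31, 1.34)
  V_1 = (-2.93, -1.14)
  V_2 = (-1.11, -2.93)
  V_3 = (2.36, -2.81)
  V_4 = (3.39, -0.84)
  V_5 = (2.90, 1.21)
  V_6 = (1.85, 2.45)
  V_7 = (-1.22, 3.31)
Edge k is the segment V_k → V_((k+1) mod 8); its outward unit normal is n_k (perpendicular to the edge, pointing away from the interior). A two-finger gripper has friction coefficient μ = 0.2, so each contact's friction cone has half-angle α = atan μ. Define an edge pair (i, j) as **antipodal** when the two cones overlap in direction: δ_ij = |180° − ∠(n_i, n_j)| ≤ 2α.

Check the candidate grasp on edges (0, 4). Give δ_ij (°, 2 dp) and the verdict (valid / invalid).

δ = 4.73°, valid

α = atan 0.2 = 11.31°;  2α = 22.62°
edge 0: e_0 = (+0.38, -2.48);  n_0 = (-0.9885, -0.1515)
edge 4: e_4 = (-0.49, +2.05);  n_4 = (+0.9726, +0.2325)
∠(n_0, n_4) = 175.27°
δ = |180° − 175.27°| = 4.73°
4.73° ≤ 2α = 22.62°  →  valid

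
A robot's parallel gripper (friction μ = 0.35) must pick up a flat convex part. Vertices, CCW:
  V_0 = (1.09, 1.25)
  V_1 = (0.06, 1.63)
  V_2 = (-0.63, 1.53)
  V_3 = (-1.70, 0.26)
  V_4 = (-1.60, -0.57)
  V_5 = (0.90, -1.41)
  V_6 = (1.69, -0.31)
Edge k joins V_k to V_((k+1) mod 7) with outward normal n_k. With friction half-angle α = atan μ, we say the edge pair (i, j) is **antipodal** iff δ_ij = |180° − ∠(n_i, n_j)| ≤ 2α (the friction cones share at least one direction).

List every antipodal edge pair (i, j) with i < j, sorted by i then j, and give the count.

count = 4; pairs: (0,4), (1,4), (2,5), (3,6)

α = atan 0.35 = 19.29°;  2α = 38.58°
n_0 = (+0.3461, +0.9382)
n_1 = (-0.1434, +0.9897)
n_2 = (-0.7648, +0.6443)
n_3 = (-0.9928, -0.1196)
n_4 = (-0.3185, -0.9479)
n_5 = (+0.8122, -0.5833)
n_6 = (+0.9333, +0.3590)
  (0,1): δ = 151.50°  ·
  (0,2): δ = 109.86°  ·
  (0,3): δ = 62.88°  ·
  (0,4): δ = 1.68°  ✓
  (0,5): δ = 74.57°  ·
  (0,6): δ = 131.29°  ·
  (1,2): δ = 138.36°  ·
  (1,3): δ = 91.38°  ·
  (1,4): δ = 26.82°  ✓
  (1,5): δ = 46.07°  ·
  (1,6): δ = 102.79°  ·
  (2,3): δ = 133.02°  ·
  (2,4): δ = 68.46°  ·
  (2,5): δ = 4.43°  ✓
  (2,6): δ = 61.15°  ·
  (3,4): δ = 115.44°  ·
  (3,5): δ = 42.56°  ·
  (3,6): δ = 14.17°  ✓
  (4,5): δ = 107.11°  ·
  (4,6): δ = 50.39°  ·
  (5,6): δ = 123.28°  ·
antipodal pairs: 4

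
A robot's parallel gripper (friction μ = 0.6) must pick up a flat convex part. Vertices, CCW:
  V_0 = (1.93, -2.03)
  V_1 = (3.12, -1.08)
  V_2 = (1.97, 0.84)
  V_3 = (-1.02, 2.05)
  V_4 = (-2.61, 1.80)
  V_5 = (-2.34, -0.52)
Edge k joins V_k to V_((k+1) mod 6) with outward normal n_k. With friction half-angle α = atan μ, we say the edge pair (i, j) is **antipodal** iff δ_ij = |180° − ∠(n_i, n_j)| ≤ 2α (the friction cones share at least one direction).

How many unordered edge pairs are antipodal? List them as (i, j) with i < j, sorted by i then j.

α = atan 0.6 = 30.96°;  2α = 61.93°
n_0 = (+0.6239, -0.7815)
n_1 = (+0.8579, +0.5138)
n_2 = (+0.3751, +0.9270)
n_3 = (-0.1553, +0.9879)
n_4 = (-0.9933, -0.1156)
n_5 = (-0.3334, -0.9428)
  (0,1): δ = 97.68°  ·
  (0,2): δ = 60.63°  ✓
  (0,3): δ = 29.67°  ✓
  (0,4): δ = 58.04°  ✓
  (0,5): δ = 121.92°  ·
  (1,2): δ = 142.95°  ·
  (1,3): δ = 111.98°  ·
  (1,4): δ = 24.28°  ✓
  (1,5): δ = 39.61°  ✓
  (2,3): δ = 149.03°  ·
  (2,4): δ = 61.33°  ✓
  (2,5): δ = 2.56°  ✓
  (3,4): δ = 92.30°  ·
  (3,5): δ = 28.41°  ✓
  (4,5): δ = 116.11°  ·
antipodal pairs: 8

count = 8; pairs: (0,2), (0,3), (0,4), (1,4), (1,5), (2,4), (2,5), (3,5)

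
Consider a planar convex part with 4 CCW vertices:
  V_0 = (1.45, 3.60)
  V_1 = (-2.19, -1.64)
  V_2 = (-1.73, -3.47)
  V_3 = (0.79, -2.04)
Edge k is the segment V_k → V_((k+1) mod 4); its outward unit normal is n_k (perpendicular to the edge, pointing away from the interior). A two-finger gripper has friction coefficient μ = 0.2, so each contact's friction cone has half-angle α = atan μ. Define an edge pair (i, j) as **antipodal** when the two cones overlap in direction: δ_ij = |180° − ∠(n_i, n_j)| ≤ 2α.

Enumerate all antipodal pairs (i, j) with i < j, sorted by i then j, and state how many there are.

α = atan 0.2 = 11.31°;  2α = 22.62°
n_0 = (-0.8213, +0.5705)
n_1 = (-0.9698, -0.2438)
n_2 = (+0.4935, -0.8697)
n_3 = (+0.9932, -0.1162)
  (0,1): δ = 131.10°  ·
  (0,2): δ = 25.64°  ·
  (0,3): δ = 28.11°  ·
  (1,2): δ = 74.54°  ·
  (1,3): δ = 20.78°  ✓
  (2,3): δ = 126.25°  ·
antipodal pairs: 1

count = 1; pairs: (1,3)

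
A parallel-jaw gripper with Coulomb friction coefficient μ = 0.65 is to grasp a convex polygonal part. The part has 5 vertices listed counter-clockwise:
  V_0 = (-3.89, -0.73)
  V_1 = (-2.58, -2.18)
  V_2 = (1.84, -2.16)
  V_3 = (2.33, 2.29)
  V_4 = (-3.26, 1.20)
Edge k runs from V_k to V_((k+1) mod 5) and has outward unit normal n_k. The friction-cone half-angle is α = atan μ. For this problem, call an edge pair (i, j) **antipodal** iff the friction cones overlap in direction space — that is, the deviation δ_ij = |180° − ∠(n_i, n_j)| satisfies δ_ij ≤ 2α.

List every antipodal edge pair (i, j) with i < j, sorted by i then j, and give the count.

α = atan 0.65 = 33.02°;  2α = 66.05°
n_0 = (-0.7420, -0.6704)
n_1 = (+0.0045, -1.0000)
n_2 = (+0.9940, -0.1095)
n_3 = (-0.1914, +0.9815)
n_4 = (-0.9506, +0.3103)
  (0,1): δ = 131.84°  ·
  (0,2): δ = 48.38°  ✓
  (0,3): δ = 58.94°  ✓
  (0,4): δ = 119.83°  ·
  (1,2): δ = 96.54°  ·
  (1,3): δ = 10.77°  ✓
  (1,4): δ = 71.66°  ·
  (2,3): δ = 72.68°  ·
  (2,4): δ = 11.79°  ✓
  (3,4): δ = 119.11°  ·
antipodal pairs: 4

count = 4; pairs: (0,2), (0,3), (1,3), (2,4)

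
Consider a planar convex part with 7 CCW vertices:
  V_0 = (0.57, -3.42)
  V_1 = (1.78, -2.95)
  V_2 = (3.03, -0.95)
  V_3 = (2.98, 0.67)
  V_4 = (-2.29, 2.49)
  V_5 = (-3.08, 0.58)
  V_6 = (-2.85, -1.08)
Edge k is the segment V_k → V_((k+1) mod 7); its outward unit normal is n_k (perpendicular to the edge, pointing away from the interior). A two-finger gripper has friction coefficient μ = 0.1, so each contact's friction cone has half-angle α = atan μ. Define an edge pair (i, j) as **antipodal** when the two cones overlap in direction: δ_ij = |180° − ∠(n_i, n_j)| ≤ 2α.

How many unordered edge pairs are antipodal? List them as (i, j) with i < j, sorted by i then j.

α = atan 0.1 = 5.71°;  2α = 11.42°
n_0 = (+0.3621, -0.9321)
n_1 = (+0.8480, -0.5300)
n_2 = (+0.9995, +0.0308)
n_3 = (+0.3264, +0.9452)
n_4 = (-0.9241, +0.3822)
n_5 = (-0.9905, -0.1372)
n_6 = (-0.5647, -0.8253)
  (0,1): δ = 143.23°  ·
  (0,2): δ = 109.46°  ·
  (0,3): δ = 40.28°  ·
  (0,4): δ = 46.30°  ·
  (0,5): δ = 76.66°  ·
  (0,6): δ = 124.39°  ·
  (1,2): δ = 146.23°  ·
  (1,3): δ = 77.05°  ·
  (1,4): δ = 9.53°  ✓
  (1,5): δ = 39.89°  ·
  (1,6): δ = 87.63°  ·
  (2,3): δ = 110.82°  ·
  (2,4): δ = 24.24°  ·
  (2,5): δ = 6.12°  ✓
  (2,6): δ = 53.85°  ·
  (3,4): δ = 93.42°  ·
  (3,5): δ = 63.06°  ·
  (3,6): δ = 15.33°  ·
  (4,5): δ = 149.64°  ·
  (4,6): δ = 101.91°  ·
  (5,6): δ = 132.27°  ·
antipodal pairs: 2

count = 2; pairs: (1,4), (2,5)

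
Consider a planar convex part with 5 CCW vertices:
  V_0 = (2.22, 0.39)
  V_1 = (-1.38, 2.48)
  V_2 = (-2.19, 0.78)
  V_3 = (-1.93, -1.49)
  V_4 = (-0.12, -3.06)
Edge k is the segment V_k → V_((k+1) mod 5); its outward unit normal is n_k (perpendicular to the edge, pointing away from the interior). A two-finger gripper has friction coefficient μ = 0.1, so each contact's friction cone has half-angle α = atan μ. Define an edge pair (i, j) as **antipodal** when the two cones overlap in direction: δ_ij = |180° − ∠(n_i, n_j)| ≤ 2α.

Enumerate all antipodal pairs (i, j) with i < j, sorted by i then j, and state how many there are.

count = 2; pairs: (0,3), (1,4)

α = atan 0.1 = 5.71°;  2α = 11.42°
n_0 = (+0.5021, +0.8648)
n_1 = (-0.9028, +0.4301)
n_2 = (-0.9935, -0.1138)
n_3 = (-0.6552, -0.7554)
n_4 = (+0.8276, -0.5613)
  (0,1): δ = 85.34°  ·
  (0,2): δ = 53.33°  ·
  (0,3): δ = 10.80°  ✓
  (0,4): δ = 85.99°  ·
  (1,2): δ = 147.99°  ·
  (1,3): δ = 105.46°  ·
  (1,4): δ = 8.67°  ✓
  (2,3): δ = 137.47°  ·
  (2,4): δ = 40.68°  ·
  (3,4): δ = 83.21°  ·
antipodal pairs: 2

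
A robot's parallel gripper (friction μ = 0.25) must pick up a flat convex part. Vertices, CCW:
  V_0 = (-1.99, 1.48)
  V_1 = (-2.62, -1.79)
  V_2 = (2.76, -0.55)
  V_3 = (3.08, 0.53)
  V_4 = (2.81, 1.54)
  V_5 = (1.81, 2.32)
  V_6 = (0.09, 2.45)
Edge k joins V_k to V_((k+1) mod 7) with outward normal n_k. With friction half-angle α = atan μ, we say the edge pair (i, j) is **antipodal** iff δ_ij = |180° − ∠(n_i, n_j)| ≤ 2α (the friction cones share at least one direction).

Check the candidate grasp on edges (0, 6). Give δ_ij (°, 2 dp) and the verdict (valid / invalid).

δ = 125.91°, invalid

α = atan 0.25 = 14.04°;  2α = 28.07°
edge 0: e_0 = (-0.63, -3.27);  n_0 = (-0.9819, +0.1892)
edge 6: e_6 = (-2.08, -0.97);  n_6 = (-0.4226, +0.9063)
∠(n_0, n_6) = 54.09°
δ = |180° − 54.09°| = 125.91°
125.91° > 2α = 28.07°  →  invalid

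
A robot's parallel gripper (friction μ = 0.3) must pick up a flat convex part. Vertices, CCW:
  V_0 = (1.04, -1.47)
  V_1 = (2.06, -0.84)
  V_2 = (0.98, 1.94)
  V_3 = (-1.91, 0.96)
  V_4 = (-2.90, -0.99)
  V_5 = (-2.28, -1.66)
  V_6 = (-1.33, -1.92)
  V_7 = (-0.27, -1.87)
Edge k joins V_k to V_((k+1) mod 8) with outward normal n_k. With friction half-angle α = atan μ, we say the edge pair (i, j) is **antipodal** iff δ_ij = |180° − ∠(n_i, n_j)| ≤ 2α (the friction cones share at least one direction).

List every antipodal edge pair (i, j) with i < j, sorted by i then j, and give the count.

count = 5; pairs: (0,2), (0,3), (1,4), (2,6), (2,7)

α = atan 0.3 = 16.70°;  2α = 33.40°
n_0 = (+0.5255, -0.8508)
n_1 = (+0.9321, +0.3621)
n_2 = (-0.3211, +0.9470)
n_3 = (-0.8917, +0.4527)
n_4 = (-0.7340, -0.6792)
n_5 = (-0.2640, -0.9645)
n_6 = (+0.0471, -0.9989)
n_7 = (+0.2920, -0.9564)
  (0,1): δ = 100.47°  ·
  (0,2): δ = 12.97°  ✓
  (0,3): δ = 31.38°  ✓
  (0,4): δ = 101.08°  ·
  (0,5): δ = 132.99°  ·
  (0,6): δ = 151.00°  ·
  (0,7): δ = 165.28°  ·
  (1,2): δ = 92.50°  ·
  (1,3): δ = 48.15°  ·
  (1,4): δ = 21.55°  ✓
  (1,5): δ = 53.46°  ·
  (1,6): δ = 71.47°  ·
  (1,7): δ = 85.75°  ·
  (2,3): δ = 135.65°  ·
  (2,4): δ = 65.95°  ·
  (2,5): δ = 34.04°  ·
  (2,6): δ = 16.03°  ✓
  (2,7): δ = 1.75°  ✓
  (3,4): δ = 110.30°  ·
  (3,5): δ = 78.39°  ·
  (3,6): δ = 60.38°  ·
  (3,7): δ = 46.10°  ·
  (4,5): δ = 148.09°  ·
  (4,6): δ = 130.08°  ·
  (4,7): δ = 115.80°  ·
  (5,6): δ = 161.99°  ·
  (5,7): δ = 147.71°  ·
  (6,7): δ = 165.72°  ·
antipodal pairs: 5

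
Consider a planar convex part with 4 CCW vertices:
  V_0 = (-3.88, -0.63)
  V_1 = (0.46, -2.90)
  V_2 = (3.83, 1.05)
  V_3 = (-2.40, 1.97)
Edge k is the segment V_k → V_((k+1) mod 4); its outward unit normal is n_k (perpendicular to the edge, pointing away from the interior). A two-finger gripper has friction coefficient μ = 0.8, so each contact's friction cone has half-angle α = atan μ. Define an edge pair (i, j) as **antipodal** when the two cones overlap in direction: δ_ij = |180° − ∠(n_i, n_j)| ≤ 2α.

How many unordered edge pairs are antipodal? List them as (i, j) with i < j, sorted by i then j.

α = atan 0.8 = 38.66°;  2α = 77.32°
n_0 = (-0.4635, -0.8861)
n_1 = (+0.7608, -0.6490)
n_2 = (+0.1461, +0.9893)
n_3 = (-0.8691, +0.4947)
  (0,1): δ = 102.86°  ·
  (0,2): δ = 19.21°  ✓
  (0,3): δ = 87.96°  ·
  (1,2): δ = 57.93°  ✓
  (1,3): δ = 10.82°  ✓
  (2,3): δ = 111.25°  ·
antipodal pairs: 3

count = 3; pairs: (0,2), (1,2), (1,3)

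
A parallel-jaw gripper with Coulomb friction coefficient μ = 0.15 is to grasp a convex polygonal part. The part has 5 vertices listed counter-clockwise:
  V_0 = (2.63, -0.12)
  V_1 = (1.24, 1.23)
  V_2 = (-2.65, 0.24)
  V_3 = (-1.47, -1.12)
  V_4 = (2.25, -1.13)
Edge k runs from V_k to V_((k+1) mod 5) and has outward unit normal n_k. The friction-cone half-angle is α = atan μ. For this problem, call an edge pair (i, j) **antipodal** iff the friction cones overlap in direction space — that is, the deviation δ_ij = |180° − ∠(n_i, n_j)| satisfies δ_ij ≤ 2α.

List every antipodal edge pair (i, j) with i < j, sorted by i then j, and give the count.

α = atan 0.15 = 8.53°;  2α = 17.06°
n_0 = (+0.6967, +0.7174)
n_1 = (-0.2466, +0.9691)
n_2 = (-0.7553, -0.6554)
n_3 = (-0.0027, -1.0000)
n_4 = (+0.9359, -0.3521)
  (0,1): δ = 121.56°  ·
  (0,2): δ = 4.89°  ✓
  (0,3): δ = 44.01°  ·
  (0,4): δ = 113.55°  ·
  (1,2): δ = 63.33°  ·
  (1,3): δ = 14.43°  ✓
  (1,4): δ = 55.10°  ·
  (2,3): δ = 131.10°  ·
  (2,4): δ = 61.56°  ·
  (3,4): δ = 110.46°  ·
antipodal pairs: 2

count = 2; pairs: (0,2), (1,3)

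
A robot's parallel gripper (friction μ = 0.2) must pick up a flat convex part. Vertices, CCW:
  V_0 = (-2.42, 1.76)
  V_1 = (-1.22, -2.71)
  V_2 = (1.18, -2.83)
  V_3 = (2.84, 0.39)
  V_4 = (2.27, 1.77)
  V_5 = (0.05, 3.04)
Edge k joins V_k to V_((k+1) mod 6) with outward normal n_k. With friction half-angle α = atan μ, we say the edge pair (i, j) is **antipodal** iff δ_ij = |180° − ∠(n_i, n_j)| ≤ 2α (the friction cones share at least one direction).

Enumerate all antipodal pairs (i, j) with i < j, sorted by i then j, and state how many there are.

α = atan 0.2 = 11.31°;  2α = 22.62°
n_0 = (-0.9658, -0.2593)
n_1 = (-0.0499, -0.9988)
n_2 = (+0.8888, -0.4582)
n_3 = (+0.9243, +0.3818)
n_4 = (+0.4966, +0.8680)
n_5 = (-0.4601, +0.8879)
  (0,1): δ = 107.89°  ·
  (0,2): δ = 42.30°  ·
  (0,3): δ = 7.42°  ✓
  (0,4): δ = 45.20°  ·
  (0,5): δ = 102.37°  ·
  (1,2): δ = 114.41°  ·
  (1,3): δ = 64.69°  ·
  (1,4): δ = 26.91°  ·
  (1,5): δ = 30.26°  ·
  (2,3): δ = 130.28°  ·
  (2,4): δ = 92.50°  ·
  (2,5): δ = 35.33°  ·
  (3,4): δ = 142.22°  ·
  (3,5): δ = 85.05°  ·
  (4,5): δ = 122.83°  ·
antipodal pairs: 1

count = 1; pairs: (0,3)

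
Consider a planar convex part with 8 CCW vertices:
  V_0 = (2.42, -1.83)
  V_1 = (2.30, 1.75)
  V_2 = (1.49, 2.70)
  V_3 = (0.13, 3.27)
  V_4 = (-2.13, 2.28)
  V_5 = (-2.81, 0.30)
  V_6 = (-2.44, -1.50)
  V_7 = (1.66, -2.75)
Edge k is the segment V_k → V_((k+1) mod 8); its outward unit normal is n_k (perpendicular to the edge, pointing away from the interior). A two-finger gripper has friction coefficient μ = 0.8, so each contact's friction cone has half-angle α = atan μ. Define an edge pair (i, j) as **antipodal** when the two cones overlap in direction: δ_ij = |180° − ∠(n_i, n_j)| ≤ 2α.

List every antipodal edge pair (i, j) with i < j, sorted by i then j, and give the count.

count = 14; pairs: (0,3), (0,4), (0,5), (0,6), (1,4), (1,5), (1,6), (2,5), (2,6), (2,7), (3,6), (3,7), (4,7), (5,7)

α = atan 0.8 = 38.66°;  2α = 77.32°
n_0 = (+0.9994, +0.0335)
n_1 = (+0.7610, +0.6488)
n_2 = (+0.3865, +0.9223)
n_3 = (-0.4012, +0.9160)
n_4 = (-0.9458, +0.3248)
n_5 = (-0.9795, -0.2013)
n_6 = (-0.2916, -0.9565)
n_7 = (+0.7710, -0.6369)
  (0,1): δ = 141.47°  ·
  (0,2): δ = 114.66°  ·
  (0,3): δ = 68.26°  ✓
  (0,4): δ = 20.87°  ✓
  (0,5): δ = 9.70°  ✓
  (0,6): δ = 71.12°  ✓
  (0,7): δ = 138.52°  ·
  (1,2): δ = 153.19°  ·
  (1,3): δ = 106.80°  ·
  (1,4): δ = 59.41°  ✓
  (1,5): δ = 28.84°  ✓
  (1,6): δ = 32.59°  ✓
  (1,7): δ = 99.99°  ·
  (2,3): δ = 133.60°  ·
  (2,4): δ = 86.21°  ·
  (2,5): δ = 55.64°  ✓
  (2,6): δ = 5.78°  ✓
  (2,7): δ = 73.18°  ✓
  (3,4): δ = 132.61°  ·
  (3,5): δ = 102.04°  ·
  (3,6): δ = 40.61°  ✓
  (3,7): δ = 26.78°  ✓
  (4,5): δ = 149.43°  ·
  (4,6): δ = 88.00°  ·
  (4,7): δ = 20.61°  ✓
  (5,6): δ = 118.57°  ·
  (5,7): δ = 51.18°  ✓
  (6,7): δ = 112.60°  ·
antipodal pairs: 14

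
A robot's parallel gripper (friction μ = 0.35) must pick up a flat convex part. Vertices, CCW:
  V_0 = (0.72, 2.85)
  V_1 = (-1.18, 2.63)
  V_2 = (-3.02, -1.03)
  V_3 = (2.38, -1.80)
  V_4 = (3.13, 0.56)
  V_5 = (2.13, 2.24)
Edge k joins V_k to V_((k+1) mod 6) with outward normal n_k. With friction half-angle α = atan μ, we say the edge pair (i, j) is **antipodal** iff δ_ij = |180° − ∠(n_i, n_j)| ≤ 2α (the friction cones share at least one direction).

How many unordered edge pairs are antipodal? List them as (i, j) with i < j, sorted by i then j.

α = atan 0.35 = 19.29°;  2α = 38.58°
n_0 = (-0.1150, +0.9934)
n_1 = (-0.8934, +0.4492)
n_2 = (-0.1412, -0.9900)
n_3 = (+0.9530, -0.3029)
n_4 = (+0.8593, +0.5115)
n_5 = (+0.3971, +0.9178)
  (0,1): δ = 123.29°  ·
  (0,2): δ = 14.72°  ✓
  (0,3): δ = 65.77°  ·
  (0,4): δ = 114.16°  ·
  (0,5): δ = 150.00°  ·
  (1,2): δ = 71.43°  ·
  (1,3): δ = 9.06°  ✓
  (1,4): δ = 57.45°  ·
  (1,5): δ = 93.30°  ·
  (2,3): δ = 99.51°  ·
  (2,4): δ = 51.12°  ·
  (2,5): δ = 15.28°  ✓
  (3,4): δ = 131.61°  ·
  (3,5): δ = 95.76°  ·
  (4,5): δ = 144.16°  ·
antipodal pairs: 3

count = 3; pairs: (0,2), (1,3), (2,5)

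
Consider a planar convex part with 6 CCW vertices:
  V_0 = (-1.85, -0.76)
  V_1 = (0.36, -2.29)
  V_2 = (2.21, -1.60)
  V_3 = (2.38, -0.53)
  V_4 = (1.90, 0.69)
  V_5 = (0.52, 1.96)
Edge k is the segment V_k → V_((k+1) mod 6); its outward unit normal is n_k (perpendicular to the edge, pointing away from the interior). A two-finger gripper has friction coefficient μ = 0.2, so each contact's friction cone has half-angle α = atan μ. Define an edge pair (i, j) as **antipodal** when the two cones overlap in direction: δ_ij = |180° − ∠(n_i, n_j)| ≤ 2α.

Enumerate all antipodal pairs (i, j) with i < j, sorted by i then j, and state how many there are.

count = 1; pairs: (0,4)

α = atan 0.2 = 11.31°;  2α = 22.62°
n_0 = (-0.5692, -0.8222)
n_1 = (+0.3495, -0.9370)
n_2 = (+0.9876, -0.1569)
n_3 = (+0.9306, +0.3661)
n_4 = (+0.6772, +0.7358)
n_5 = (-0.7539, +0.6569)
  (0,1): δ = 124.85°  ·
  (0,2): δ = 64.33°  ·
  (0,3): δ = 33.83°  ·
  (0,4): δ = 7.93°  ✓
  (0,5): δ = 83.63°  ·
  (1,2): δ = 119.48°  ·
  (1,3): δ = 88.98°  ·
  (1,4): δ = 63.08°  ·
  (1,5): δ = 28.48°  ·
  (2,3): δ = 149.50°  ·
  (2,4): δ = 123.60°  ·
  (2,5): δ = 32.04°  ·
  (3,4): δ = 154.10°  ·
  (3,5): δ = 62.54°  ·
  (4,5): δ = 88.44°  ·
antipodal pairs: 1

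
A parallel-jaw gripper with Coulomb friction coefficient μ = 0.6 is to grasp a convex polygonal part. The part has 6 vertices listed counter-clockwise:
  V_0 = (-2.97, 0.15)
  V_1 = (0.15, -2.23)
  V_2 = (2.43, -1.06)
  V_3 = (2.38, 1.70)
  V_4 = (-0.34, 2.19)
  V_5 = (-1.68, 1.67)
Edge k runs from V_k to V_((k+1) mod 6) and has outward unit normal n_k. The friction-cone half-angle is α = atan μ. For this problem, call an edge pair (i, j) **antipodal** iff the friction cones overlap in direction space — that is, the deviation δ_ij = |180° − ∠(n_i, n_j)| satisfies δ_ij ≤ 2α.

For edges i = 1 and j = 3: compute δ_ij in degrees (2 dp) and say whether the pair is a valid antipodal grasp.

α = atan 0.6 = 30.96°;  2α = 61.93°
edge 1: e_1 = (+2.28, +1.17);  n_1 = (+0.4566, -0.8897)
edge 3: e_3 = (-2.72, +0.49);  n_3 = (+0.1773, +0.9842)
∠(n_1, n_3) = 142.62°
δ = |180° − 142.62°| = 37.38°
37.38° ≤ 2α = 61.93°  →  valid

δ = 37.38°, valid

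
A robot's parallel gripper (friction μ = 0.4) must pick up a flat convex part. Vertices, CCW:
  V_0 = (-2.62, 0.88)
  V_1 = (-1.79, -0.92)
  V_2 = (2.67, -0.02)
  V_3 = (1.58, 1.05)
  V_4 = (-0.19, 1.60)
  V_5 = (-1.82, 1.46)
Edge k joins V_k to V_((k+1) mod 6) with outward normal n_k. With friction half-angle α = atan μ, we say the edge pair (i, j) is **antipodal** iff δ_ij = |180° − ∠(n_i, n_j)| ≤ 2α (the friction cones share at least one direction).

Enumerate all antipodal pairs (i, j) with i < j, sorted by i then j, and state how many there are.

count = 4; pairs: (0,2), (1,3), (1,4), (1,5)

α = atan 0.4 = 21.80°;  2α = 43.60°
n_0 = (-0.9081, -0.4187)
n_1 = (+0.1978, -0.9802)
n_2 = (+0.7005, +0.7136)
n_3 = (+0.2967, +0.9550)
n_4 = (-0.0856, +0.9963)
n_5 = (-0.5870, +0.8096)
  (0,1): δ = 103.35°  ·
  (0,2): δ = 20.78°  ✓
  (0,3): δ = 47.98°  ·
  (0,4): δ = 70.15°  ·
  (0,5): δ = 101.19°  ·
  (1,2): δ = 55.88°  ·
  (1,3): δ = 28.67°  ✓
  (1,4): δ = 6.50°  ✓
  (1,5): δ = 24.53°  ✓
  (2,3): δ = 152.79°  ·
  (2,4): δ = 130.62°  ·
  (2,5): δ = 99.59°  ·
  (3,4): δ = 157.83°  ·
  (3,5): δ = 126.80°  ·
  (4,5): δ = 148.97°  ·
antipodal pairs: 4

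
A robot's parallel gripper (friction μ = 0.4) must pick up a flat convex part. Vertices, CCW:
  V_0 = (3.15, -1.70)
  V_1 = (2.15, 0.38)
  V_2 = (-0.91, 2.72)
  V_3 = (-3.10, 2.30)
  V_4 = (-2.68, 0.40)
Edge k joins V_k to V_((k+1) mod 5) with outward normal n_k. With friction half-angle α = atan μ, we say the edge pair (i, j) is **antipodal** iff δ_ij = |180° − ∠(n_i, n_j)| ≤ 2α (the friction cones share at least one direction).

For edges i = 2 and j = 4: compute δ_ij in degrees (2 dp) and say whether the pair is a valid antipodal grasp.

α = atan 0.4 = 21.80°;  2α = 43.60°
edge 2: e_2 = (-2.19, -0.42);  n_2 = (-0.1883, +0.9821)
edge 4: e_4 = (+5.83, -2.10);  n_4 = (-0.3389, -0.9408)
∠(n_2, n_4) = 149.33°
δ = |180° − 149.33°| = 30.67°
30.67° ≤ 2α = 43.60°  →  valid

δ = 30.67°, valid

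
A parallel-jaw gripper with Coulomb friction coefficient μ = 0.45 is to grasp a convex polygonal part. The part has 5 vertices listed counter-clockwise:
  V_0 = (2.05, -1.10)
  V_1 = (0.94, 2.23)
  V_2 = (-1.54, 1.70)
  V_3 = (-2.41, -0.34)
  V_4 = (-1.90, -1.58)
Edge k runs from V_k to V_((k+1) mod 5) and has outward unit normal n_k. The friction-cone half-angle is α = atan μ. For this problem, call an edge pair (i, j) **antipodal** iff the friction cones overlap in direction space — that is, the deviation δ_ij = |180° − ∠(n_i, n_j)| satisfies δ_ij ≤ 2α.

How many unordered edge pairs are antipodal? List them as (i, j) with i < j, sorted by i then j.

count = 3; pairs: (0,2), (0,3), (1,4)

α = atan 0.45 = 24.23°;  2α = 48.46°
n_0 = (+0.9487, +0.3162)
n_1 = (-0.2090, +0.9779)
n_2 = (-0.9198, +0.3923)
n_3 = (-0.9248, -0.3804)
n_4 = (+0.1206, -0.9927)
  (0,1): δ = 96.37°  ·
  (0,2): δ = 41.53°  ✓
  (0,3): δ = 3.92°  ✓
  (0,4): δ = 78.49°  ·
  (1,2): δ = 125.16°  ·
  (1,3): δ = 79.71°  ·
  (1,4): δ = 5.13°  ✓
  (2,3): δ = 134.55°  ·
  (2,4): δ = 59.97°  ·
  (3,4): δ = 105.43°  ·
antipodal pairs: 3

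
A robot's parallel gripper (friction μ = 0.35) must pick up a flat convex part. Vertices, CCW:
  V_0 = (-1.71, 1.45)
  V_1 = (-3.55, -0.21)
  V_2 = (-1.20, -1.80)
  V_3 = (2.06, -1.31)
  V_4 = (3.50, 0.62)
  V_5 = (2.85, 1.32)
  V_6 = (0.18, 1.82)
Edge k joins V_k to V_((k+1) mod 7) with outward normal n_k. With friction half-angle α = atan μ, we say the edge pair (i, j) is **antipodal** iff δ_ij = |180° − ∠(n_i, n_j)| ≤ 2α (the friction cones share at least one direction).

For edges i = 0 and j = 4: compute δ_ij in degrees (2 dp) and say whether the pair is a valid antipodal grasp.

α = atan 0.35 = 19.29°;  2α = 38.58°
edge 0: e_0 = (-1.84, -1.66);  n_0 = (-0.6699, +0.7425)
edge 4: e_4 = (-0.65, +0.70);  n_4 = (+0.7328, +0.6805)
∠(n_0, n_4) = 89.18°
δ = |180° − 89.18°| = 90.82°
90.82° > 2α = 38.58°  →  invalid

δ = 90.82°, invalid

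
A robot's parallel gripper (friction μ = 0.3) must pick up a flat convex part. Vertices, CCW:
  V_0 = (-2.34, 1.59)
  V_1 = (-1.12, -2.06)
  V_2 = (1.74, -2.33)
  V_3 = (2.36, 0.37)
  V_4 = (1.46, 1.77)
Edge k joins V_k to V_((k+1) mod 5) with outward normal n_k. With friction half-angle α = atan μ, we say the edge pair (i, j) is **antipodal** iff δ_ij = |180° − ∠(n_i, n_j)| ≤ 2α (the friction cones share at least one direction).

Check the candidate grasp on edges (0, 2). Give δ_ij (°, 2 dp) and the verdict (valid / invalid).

δ = 31.41°, valid

α = atan 0.3 = 16.70°;  2α = 33.40°
edge 0: e_0 = (+1.22, -3.65);  n_0 = (-0.9484, -0.3170)
edge 2: e_2 = (+0.62, +2.70);  n_2 = (+0.9746, -0.2238)
∠(n_0, n_2) = 148.59°
δ = |180° − 148.59°| = 31.41°
31.41° ≤ 2α = 33.40°  →  valid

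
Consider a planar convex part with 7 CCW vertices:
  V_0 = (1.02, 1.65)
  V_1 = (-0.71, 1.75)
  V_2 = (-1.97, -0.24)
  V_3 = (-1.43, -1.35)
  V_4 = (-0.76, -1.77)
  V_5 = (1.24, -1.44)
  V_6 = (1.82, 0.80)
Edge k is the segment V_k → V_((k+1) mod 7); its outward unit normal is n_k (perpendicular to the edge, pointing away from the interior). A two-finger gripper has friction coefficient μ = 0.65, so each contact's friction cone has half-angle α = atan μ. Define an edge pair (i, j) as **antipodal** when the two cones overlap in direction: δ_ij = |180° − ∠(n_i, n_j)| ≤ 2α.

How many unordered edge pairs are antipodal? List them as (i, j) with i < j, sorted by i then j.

α = atan 0.65 = 33.02°;  2α = 66.05°
n_0 = (+0.0577, +0.9983)
n_1 = (-0.8449, +0.5350)
n_2 = (-0.8992, -0.4375)
n_3 = (-0.5311, -0.8473)
n_4 = (+0.1628, -0.9867)
n_5 = (+0.9681, -0.2507)
n_6 = (+0.7282, +0.6854)
  (0,1): δ = 119.03°  ·
  (0,2): δ = 60.75°  ✓
  (0,3): δ = 28.77°  ✓
  (0,4): δ = 12.68°  ✓
  (0,5): δ = 78.79°  ·
  (0,6): δ = 136.57°  ·
  (1,2): δ = 121.72°  ·
  (1,3): δ = 89.74°  ·
  (1,4): δ = 48.29°  ✓
  (1,5): δ = 17.82°  ✓
  (1,6): δ = 75.60°  ·
  (2,3): δ = 148.02°  ·
  (2,4): δ = 106.57°  ·
  (2,5): δ = 40.46°  ✓
  (2,6): δ = 17.32°  ✓
  (3,4): δ = 138.55°  ·
  (3,5): δ = 72.43°  ·
  (3,6): δ = 14.65°  ✓
  (4,5): δ = 113.89°  ·
  (4,6): δ = 56.11°  ✓
  (5,6): δ = 122.22°  ·
antipodal pairs: 9

count = 9; pairs: (0,2), (0,3), (0,4), (1,4), (1,5), (2,5), (2,6), (3,6), (4,6)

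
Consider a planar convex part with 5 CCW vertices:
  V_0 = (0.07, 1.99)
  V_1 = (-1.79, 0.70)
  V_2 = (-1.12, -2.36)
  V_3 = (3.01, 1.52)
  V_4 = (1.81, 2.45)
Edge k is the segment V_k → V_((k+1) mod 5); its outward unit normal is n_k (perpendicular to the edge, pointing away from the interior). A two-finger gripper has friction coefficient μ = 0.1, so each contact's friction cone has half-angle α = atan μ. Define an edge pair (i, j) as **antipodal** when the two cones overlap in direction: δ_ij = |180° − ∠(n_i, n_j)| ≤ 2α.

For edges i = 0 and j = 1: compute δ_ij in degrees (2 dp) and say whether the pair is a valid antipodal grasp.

α = atan 0.1 = 5.71°;  2α = 11.42°
edge 0: e_0 = (-1.86, -1.29);  n_0 = (-0.5699, +0.8217)
edge 1: e_1 = (+0.67, -3.06);  n_1 = (-0.9769, -0.2139)
∠(n_0, n_1) = 67.61°
δ = |180° − 67.61°| = 112.39°
112.39° > 2α = 11.42°  →  invalid

δ = 112.39°, invalid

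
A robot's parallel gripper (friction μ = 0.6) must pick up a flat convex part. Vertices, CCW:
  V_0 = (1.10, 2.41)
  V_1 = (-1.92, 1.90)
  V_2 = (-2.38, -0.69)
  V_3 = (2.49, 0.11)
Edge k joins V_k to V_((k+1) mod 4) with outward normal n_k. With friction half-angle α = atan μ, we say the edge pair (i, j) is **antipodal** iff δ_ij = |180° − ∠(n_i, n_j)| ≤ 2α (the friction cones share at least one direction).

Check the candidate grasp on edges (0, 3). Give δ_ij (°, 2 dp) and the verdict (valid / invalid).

δ = 111.56°, invalid

α = atan 0.6 = 30.96°;  2α = 61.93°
edge 0: e_0 = (-3.02, -0.51);  n_0 = (-0.1665, +0.9860)
edge 3: e_3 = (-1.39, +2.30);  n_3 = (+0.8558, +0.5172)
∠(n_0, n_3) = 68.44°
δ = |180° − 68.44°| = 111.56°
111.56° > 2α = 61.93°  →  invalid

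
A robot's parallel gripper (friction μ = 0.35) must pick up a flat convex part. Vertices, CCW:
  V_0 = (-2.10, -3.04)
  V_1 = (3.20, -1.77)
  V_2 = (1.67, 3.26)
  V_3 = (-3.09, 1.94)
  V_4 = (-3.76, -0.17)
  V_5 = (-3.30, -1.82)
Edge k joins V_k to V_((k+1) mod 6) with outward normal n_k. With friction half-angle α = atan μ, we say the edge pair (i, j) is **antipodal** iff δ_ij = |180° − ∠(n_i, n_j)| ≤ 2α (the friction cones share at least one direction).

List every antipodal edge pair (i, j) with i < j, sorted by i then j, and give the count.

α = atan 0.35 = 19.29°;  2α = 38.58°
n_0 = (+0.2330, -0.9725)
n_1 = (+0.9567, +0.2910)
n_2 = (-0.2672, +0.9636)
n_3 = (-0.9531, +0.3026)
n_4 = (-0.9633, -0.2685)
n_5 = (-0.7129, -0.7012)
  (0,1): δ = 86.56°  ·
  (0,2): δ = 2.02°  ✓
  (0,3): δ = 58.91°  ·
  (0,4): δ = 92.10°  ·
  (0,5): δ = 121.05°  ·
  (1,2): δ = 91.42°  ·
  (1,3): δ = 34.53°  ✓
  (1,4): δ = 1.34°  ✓
  (1,5): δ = 27.61°  ✓
  (2,3): δ = 123.12°  ·
  (2,4): δ = 89.92°  ·
  (2,5): δ = 60.97°  ·
  (3,4): δ = 146.81°  ·
  (3,5): δ = 117.86°  ·
  (4,5): δ = 151.05°  ·
antipodal pairs: 4

count = 4; pairs: (0,2), (1,3), (1,4), (1,5)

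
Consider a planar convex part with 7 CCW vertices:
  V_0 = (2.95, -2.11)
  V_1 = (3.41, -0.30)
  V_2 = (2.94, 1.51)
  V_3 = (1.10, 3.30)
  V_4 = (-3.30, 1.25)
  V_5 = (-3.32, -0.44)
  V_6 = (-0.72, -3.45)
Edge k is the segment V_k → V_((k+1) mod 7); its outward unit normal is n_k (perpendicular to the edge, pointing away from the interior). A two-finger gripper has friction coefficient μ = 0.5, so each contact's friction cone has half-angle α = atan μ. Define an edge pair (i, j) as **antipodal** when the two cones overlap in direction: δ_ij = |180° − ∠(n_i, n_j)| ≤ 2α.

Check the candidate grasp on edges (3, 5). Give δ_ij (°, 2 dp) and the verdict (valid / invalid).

δ = 74.16°, invalid

α = atan 0.5 = 26.57°;  2α = 53.13°
edge 3: e_3 = (-4.40, -2.05);  n_3 = (-0.4223, +0.9064)
edge 5: e_5 = (+2.60, -3.01);  n_5 = (-0.7568, -0.6537)
∠(n_3, n_5) = 105.84°
δ = |180° − 105.84°| = 74.16°
74.16° > 2α = 53.13°  →  invalid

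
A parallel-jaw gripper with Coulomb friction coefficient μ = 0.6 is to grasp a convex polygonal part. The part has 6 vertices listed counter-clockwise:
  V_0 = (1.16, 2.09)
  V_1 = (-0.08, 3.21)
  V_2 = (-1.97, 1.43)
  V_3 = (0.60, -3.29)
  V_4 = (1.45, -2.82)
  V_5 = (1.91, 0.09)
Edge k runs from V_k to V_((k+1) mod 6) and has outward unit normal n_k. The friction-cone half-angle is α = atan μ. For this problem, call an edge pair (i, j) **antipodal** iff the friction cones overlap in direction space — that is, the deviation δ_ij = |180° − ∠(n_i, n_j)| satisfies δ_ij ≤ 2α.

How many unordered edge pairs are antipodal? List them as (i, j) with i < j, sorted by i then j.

count = 5; pairs: (0,2), (1,3), (1,4), (2,4), (2,5)

α = atan 0.6 = 30.96°;  2α = 61.93°
n_0 = (+0.6703, +0.7421)
n_1 = (-0.6856, +0.7280)
n_2 = (-0.8783, -0.4782)
n_3 = (+0.4839, -0.8751)
n_4 = (+0.9877, -0.1561)
n_5 = (+0.9363, +0.3511)
  (0,1): δ = 94.63°  ·
  (0,2): δ = 19.34°  ✓
  (0,3): δ = 71.03°  ·
  (0,4): δ = 123.11°  ·
  (0,5): δ = 152.65°  ·
  (1,2): δ = 104.72°  ·
  (1,3): δ = 14.34°  ✓
  (1,4): δ = 37.73°  ✓
  (1,5): δ = 67.27°  ·
  (2,3): δ = 89.63°  ·
  (2,4): δ = 37.55°  ✓
  (2,5): δ = 8.01°  ✓
  (3,4): δ = 127.92°  ·
  (3,5): δ = 98.38°  ·
  (4,5): δ = 150.46°  ·
antipodal pairs: 5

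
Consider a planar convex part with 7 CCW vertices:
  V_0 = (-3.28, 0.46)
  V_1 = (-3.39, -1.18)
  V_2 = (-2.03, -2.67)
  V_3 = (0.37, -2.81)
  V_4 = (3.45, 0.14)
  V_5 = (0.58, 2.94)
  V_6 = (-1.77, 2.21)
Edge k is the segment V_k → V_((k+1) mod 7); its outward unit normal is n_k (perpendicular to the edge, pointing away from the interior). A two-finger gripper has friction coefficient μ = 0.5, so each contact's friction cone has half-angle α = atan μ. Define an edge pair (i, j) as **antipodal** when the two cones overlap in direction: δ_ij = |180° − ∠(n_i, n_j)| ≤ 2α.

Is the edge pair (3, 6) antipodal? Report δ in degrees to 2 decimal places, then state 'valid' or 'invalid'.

δ = 5.45°, valid

α = atan 0.5 = 26.57°;  2α = 53.13°
edge 3: e_3 = (+3.08, +2.95);  n_3 = (+0.6917, -0.7222)
edge 6: e_6 = (-1.51, -1.75);  n_6 = (-0.7571, +0.6533)
∠(n_3, n_6) = 174.55°
δ = |180° − 174.55°| = 5.45°
5.45° ≤ 2α = 53.13°  →  valid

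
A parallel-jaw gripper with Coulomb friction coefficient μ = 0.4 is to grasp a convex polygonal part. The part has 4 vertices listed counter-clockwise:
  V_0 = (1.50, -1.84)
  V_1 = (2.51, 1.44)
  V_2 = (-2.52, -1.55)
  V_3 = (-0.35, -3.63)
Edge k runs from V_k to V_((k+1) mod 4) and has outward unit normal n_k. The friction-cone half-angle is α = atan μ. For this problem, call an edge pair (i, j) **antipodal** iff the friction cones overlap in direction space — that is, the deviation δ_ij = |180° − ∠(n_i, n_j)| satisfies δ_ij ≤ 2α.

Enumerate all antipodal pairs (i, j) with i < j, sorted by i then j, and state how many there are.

count = 2; pairs: (0,1), (1,3)

α = atan 0.4 = 21.80°;  2α = 43.60°
n_0 = (+0.9557, -0.2943)
n_1 = (-0.5110, +0.8596)
n_2 = (-0.6920, -0.7219)
n_3 = (+0.6954, -0.7187)
  (0,1): δ = 42.16°  ✓
  (0,2): δ = 63.33°  ·
  (0,3): δ = 151.17°  ·
  (1,2): δ = 74.52°  ·
  (1,3): δ = 13.33°  ✓
  (2,3): δ = 92.16°  ·
antipodal pairs: 2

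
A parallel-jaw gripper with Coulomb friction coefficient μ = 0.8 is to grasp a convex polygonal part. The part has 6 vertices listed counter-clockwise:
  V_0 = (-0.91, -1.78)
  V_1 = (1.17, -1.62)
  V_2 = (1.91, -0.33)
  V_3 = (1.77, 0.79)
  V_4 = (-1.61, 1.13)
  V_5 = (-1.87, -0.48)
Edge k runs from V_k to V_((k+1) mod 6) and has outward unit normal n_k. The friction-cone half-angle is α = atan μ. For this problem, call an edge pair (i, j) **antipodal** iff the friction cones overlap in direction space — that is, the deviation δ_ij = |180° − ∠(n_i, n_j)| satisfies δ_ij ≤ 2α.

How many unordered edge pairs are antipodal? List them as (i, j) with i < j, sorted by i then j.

α = atan 0.8 = 38.66°;  2α = 77.32°
n_0 = (+0.0767, -0.9971)
n_1 = (+0.8674, -0.4976)
n_2 = (+0.9923, +0.1240)
n_3 = (+0.1001, +0.9950)
n_4 = (-0.9872, +0.1594)
n_5 = (-0.8044, -0.5940)
  (0,1): δ = 124.24°  ·
  (0,2): δ = 87.27°  ·
  (0,3): δ = 10.14°  ✓
  (0,4): δ = 76.43°  ✓
  (0,5): δ = 122.05°  ·
  (1,2): δ = 143.03°  ·
  (1,3): δ = 65.90°  ✓
  (1,4): δ = 20.67°  ✓
  (1,5): δ = 66.28°  ✓
  (2,3): δ = 102.87°  ·
  (2,4): δ = 16.30°  ✓
  (2,5): δ = 29.32°  ✓
  (3,4): δ = 93.43°  ·
  (3,5): δ = 47.81°  ✓
  (4,5): δ = 134.38°  ·
antipodal pairs: 8

count = 8; pairs: (0,3), (0,4), (1,3), (1,4), (1,5), (2,4), (2,5), (3,5)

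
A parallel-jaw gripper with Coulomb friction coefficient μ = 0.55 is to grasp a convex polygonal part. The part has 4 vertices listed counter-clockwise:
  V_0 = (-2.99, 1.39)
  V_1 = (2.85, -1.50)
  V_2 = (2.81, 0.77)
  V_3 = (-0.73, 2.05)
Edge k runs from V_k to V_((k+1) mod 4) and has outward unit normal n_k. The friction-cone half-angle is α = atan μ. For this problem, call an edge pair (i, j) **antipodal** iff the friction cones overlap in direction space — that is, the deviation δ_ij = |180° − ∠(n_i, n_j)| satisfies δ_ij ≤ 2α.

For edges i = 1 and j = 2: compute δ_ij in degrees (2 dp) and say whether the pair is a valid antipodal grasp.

α = atan 0.55 = 28.81°;  2α = 57.62°
edge 1: e_1 = (-0.04, +2.27);  n_1 = (+0.9998, +0.0176)
edge 2: e_2 = (-3.54, +1.28);  n_2 = (+0.3400, +0.9404)
∠(n_1, n_2) = 69.11°
δ = |180° − 69.11°| = 110.89°
110.89° > 2α = 57.62°  →  invalid

δ = 110.89°, invalid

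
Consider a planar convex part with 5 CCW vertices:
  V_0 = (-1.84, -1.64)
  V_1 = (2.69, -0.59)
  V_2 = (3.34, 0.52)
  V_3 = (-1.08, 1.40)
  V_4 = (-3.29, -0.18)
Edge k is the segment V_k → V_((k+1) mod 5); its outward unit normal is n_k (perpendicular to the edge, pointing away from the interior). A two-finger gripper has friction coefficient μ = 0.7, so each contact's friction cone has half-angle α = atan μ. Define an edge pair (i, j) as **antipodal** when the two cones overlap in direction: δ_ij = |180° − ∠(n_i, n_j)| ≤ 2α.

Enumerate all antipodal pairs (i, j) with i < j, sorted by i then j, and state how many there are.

count = 4; pairs: (0,2), (0,3), (1,3), (2,4)

α = atan 0.7 = 34.99°;  2α = 69.98°
n_0 = (+0.2258, -0.9742)
n_1 = (+0.8629, -0.5053)
n_2 = (+0.1953, +0.9808)
n_3 = (-0.5816, +0.8135)
n_4 = (-0.7095, -0.7047)
  (0,1): δ = 133.40°  ·
  (0,2): δ = 24.31°  ✓
  (0,3): δ = 22.51°  ✓
  (0,4): δ = 121.75°  ·
  (1,2): δ = 70.91°  ·
  (1,3): δ = 24.09°  ✓
  (1,4): δ = 75.16°  ·
  (2,3): δ = 133.18°  ·
  (2,4): δ = 33.94°  ✓
  (3,4): δ = 80.76°  ·
antipodal pairs: 4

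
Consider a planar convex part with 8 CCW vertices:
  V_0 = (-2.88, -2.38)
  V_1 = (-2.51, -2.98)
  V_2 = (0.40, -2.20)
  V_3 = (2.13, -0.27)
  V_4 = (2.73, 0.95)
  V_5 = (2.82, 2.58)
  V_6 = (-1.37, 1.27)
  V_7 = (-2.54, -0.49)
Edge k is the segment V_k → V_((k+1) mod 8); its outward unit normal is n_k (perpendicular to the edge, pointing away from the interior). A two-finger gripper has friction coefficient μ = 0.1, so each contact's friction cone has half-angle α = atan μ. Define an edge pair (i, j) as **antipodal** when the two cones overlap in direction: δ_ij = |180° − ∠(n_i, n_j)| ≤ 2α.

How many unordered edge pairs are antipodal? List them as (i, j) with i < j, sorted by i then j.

α = atan 0.1 = 5.71°;  2α = 11.42°
n_0 = (-0.8512, -0.5249)
n_1 = (+0.2589, -0.9659)
n_2 = (+0.7446, -0.6675)
n_3 = (+0.8973, -0.4413)
n_4 = (+0.9985, -0.0551)
n_5 = (-0.2984, +0.9544)
n_6 = (-0.8328, +0.5536)
n_7 = (-0.9842, +0.1771)
  (0,1): δ = 106.66°  ·
  (0,2): δ = 73.53°  ·
  (0,3): δ = 57.85°  ·
  (0,4): δ = 34.82°  ·
  (0,5): δ = 75.70°  ·
  (0,6): δ = 114.72°  ·
  (0,7): δ = 138.14°  ·
  (1,2): δ = 146.88°  ·
  (1,3): δ = 131.19°  ·
  (1,4): δ = 108.17°  ·
  (1,5): δ = 2.36°  ✓
  (1,6): δ = 41.38°  ·
  (1,7): δ = 64.80°  ·
  (2,3): δ = 164.32°  ·
  (2,4): δ = 141.29°  ·
  (2,5): δ = 30.77°  ·
  (2,6): δ = 8.26°  ✓
  (2,7): δ = 31.67°  ·
  (3,4): δ = 156.97°  ·
  (3,5): δ = 46.45°  ·
  (3,6): δ = 7.43°  ✓
  (3,7): δ = 15.99°  ·
  (4,5): δ = 69.48°  ·
  (4,6): δ = 30.45°  ·
  (4,7): δ = 7.04°  ✓
  (5,6): δ = 140.98°  ·
  (5,7): δ = 117.56°  ·
  (6,7): δ = 156.58°  ·
antipodal pairs: 4

count = 4; pairs: (1,5), (2,6), (3,6), (4,7)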